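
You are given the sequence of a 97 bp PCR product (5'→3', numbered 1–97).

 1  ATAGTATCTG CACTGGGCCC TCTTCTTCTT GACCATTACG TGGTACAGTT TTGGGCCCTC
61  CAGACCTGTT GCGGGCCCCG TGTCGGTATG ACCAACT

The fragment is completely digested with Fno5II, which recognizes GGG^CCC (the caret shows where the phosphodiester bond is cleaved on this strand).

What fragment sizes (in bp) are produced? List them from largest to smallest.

38, 22, 20, 17 bp

Fno5II sites (GGGCCC) start at positions 15, 53, 73.
Fno5II cuts after base 3 of each site, so after positions 17, 55, 75.
Linear molecule, 3 cuts → 4 fragments:
  1–17 → 17 bp
  18–55 → 38 bp
  56–75 → 20 bp
  76–97 → 22 bp
Sorted largest to smallest: 38, 22, 20, 17 bp.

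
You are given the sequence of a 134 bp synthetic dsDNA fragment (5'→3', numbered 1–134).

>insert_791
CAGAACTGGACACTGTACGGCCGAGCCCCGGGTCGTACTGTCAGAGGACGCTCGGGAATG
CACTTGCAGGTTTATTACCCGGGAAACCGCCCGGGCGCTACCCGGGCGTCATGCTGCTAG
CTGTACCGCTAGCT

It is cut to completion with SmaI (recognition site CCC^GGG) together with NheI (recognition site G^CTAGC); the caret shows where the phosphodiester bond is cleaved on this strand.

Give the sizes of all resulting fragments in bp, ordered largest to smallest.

SmaI sites (CCCGGG) start at positions 27, 78, 90, 101.
SmaI cuts after base 3 of each site, so after positions 29, 80, 92, 103.
NheI sites (GCTAGC) start at positions 116, 128.
NheI cuts after the first base of each site, so after positions 116, 128.
Combined cut positions: 29, 80, 92, 103, 116, 128.
Linear molecule, 6 cuts → 7 fragments:
  1–29 → 29 bp
  30–80 → 51 bp
  81–92 → 12 bp
  93–103 → 11 bp
  104–116 → 13 bp
  117–128 → 12 bp
  129–134 → 6 bp
Sorted largest to smallest: 51, 29, 13, 12, 12, 11, 6 bp.

51, 29, 13, 12, 12, 11, 6 bp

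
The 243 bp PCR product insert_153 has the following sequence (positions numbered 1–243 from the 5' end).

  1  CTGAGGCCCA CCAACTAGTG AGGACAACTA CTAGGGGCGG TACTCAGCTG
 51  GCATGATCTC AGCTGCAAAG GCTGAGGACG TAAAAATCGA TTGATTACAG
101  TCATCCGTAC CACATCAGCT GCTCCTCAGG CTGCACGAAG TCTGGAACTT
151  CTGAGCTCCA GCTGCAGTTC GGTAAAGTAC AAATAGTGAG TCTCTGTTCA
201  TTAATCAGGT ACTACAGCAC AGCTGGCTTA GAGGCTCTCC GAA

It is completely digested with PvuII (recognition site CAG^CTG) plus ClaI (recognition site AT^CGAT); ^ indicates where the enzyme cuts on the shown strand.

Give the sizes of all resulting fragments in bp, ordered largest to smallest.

PvuII sites (CAGCTG) start at positions 45, 60, 116, 159, 220.
PvuII cuts after base 3 of each site, so after positions 47, 62, 118, 161, 222.
The ClaI site (ATCGAT) starts at position 86.
ClaI cuts after base 2 of each site, so after position 87.
Combined cut positions: 47, 62, 87, 118, 161, 222.
Linear molecule, 6 cuts → 7 fragments:
  1–47 → 47 bp
  48–62 → 15 bp
  63–87 → 25 bp
  88–118 → 31 bp
  119–161 → 43 bp
  162–222 → 61 bp
  223–243 → 21 bp
Sorted largest to smallest: 61, 47, 43, 31, 25, 21, 15 bp.

61, 47, 43, 31, 25, 21, 15 bp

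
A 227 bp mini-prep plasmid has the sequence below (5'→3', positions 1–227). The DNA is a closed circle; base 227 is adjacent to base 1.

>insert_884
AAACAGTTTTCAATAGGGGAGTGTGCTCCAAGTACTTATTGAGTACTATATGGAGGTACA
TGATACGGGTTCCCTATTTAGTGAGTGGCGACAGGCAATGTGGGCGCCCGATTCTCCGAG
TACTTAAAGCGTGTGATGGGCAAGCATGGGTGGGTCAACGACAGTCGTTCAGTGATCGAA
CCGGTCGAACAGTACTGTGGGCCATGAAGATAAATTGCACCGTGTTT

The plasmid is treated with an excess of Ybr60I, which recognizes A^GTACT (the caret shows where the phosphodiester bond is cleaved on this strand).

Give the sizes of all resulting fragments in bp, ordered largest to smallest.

77, 72, 67, 11 bp

Ybr60I sites (AGTACT) start at positions 31, 42, 119, 191.
Ybr60I cuts after the first base of each site, so after positions 31, 42, 119, 191.
Circular molecule, 4 cuts → 4 fragments:
  32–42 → 11 bp
  43–119 → 77 bp
  120–191 → 72 bp
  192–227 then 1–31 → 36 + 31 = 67 bp
Sorted largest to smallest: 77, 72, 67, 11 bp.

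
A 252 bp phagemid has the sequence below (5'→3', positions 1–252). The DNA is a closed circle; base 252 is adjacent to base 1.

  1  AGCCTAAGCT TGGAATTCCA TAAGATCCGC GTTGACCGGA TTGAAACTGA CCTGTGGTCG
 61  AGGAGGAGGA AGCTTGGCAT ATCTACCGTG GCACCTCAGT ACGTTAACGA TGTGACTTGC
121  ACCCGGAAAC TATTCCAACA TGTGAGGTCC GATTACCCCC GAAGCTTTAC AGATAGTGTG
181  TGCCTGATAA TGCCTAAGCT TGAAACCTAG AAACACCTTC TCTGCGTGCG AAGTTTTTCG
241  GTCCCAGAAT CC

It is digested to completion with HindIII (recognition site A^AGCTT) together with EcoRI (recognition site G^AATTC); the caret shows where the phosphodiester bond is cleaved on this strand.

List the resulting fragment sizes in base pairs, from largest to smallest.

92, 62, 57, 34, 7 bp

HindIII sites (AAGCTT) start at positions 6, 70, 162, 196.
HindIII cuts after the first base of each site, so after positions 6, 70, 162, 196.
The EcoRI site (GAATTC) starts at position 13.
EcoRI cuts after the first base of each site, so after position 13.
Combined cut positions: 6, 13, 70, 162, 196.
Circular molecule, 5 cuts → 5 fragments:
  7–13 → 7 bp
  14–70 → 57 bp
  71–162 → 92 bp
  163–196 → 34 bp
  197–252 then 1–6 → 56 + 6 = 62 bp
Sorted largest to smallest: 92, 62, 57, 34, 7 bp.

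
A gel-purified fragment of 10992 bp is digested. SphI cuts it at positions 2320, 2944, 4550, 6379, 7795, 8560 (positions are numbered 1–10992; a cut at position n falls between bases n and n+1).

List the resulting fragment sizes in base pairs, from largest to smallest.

2432, 2320, 1829, 1606, 1416, 765, 624 bp

Linear molecule, 6 cuts → 7 fragments:
  2320 − 0 = 2320 bp
  2944 − 2320 = 624 bp
  4550 − 2944 = 1606 bp
  6379 − 4550 = 1829 bp
  7795 − 6379 = 1416 bp
  8560 − 7795 = 765 bp
  10992 − 8560 = 2432 bp
Sorted largest to smallest: 2432, 2320, 1829, 1606, 1416, 765, 624 bp.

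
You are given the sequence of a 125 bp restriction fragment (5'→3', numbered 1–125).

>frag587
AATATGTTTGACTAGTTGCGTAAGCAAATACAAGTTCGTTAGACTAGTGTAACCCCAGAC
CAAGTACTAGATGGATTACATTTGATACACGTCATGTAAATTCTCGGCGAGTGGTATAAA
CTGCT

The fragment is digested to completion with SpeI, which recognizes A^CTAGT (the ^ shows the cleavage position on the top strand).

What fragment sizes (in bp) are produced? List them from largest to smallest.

82, 32, 11 bp

SpeI sites (ACTAGT) start at positions 11, 43.
SpeI cuts after the first base of each site, so after positions 11, 43.
Linear molecule, 2 cuts → 3 fragments:
  1–11 → 11 bp
  12–43 → 32 bp
  44–125 → 82 bp
Sorted largest to smallest: 82, 32, 11 bp.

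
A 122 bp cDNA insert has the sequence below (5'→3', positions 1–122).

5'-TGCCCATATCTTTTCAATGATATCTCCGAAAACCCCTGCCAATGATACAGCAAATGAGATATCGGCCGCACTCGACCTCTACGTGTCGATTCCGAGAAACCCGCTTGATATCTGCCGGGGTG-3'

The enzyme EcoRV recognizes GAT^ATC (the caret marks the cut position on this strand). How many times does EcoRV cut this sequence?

GATATC occurs starting at positions 19, 58, 107.
EcoRV cuts at 3 sites.

3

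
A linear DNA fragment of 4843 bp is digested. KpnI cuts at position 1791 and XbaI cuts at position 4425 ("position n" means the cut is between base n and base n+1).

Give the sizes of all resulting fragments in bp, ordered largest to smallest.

2634, 1791, 418 bp

Combined cut positions (sorted): 1791, 4425.
Linear molecule, 2 cuts → 3 fragments:
  1791 − 0 = 1791 bp
  4425 − 1791 = 2634 bp
  4843 − 4425 = 418 bp
Sorted largest to smallest: 2634, 1791, 418 bp.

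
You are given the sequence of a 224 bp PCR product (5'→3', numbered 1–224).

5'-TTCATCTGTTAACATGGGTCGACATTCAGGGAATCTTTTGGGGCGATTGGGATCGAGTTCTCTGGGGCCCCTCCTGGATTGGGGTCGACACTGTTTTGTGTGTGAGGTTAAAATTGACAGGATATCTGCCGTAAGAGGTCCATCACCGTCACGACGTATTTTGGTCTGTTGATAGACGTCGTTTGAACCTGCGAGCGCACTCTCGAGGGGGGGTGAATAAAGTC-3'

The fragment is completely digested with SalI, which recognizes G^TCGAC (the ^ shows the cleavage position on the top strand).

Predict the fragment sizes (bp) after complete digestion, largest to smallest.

SalI sites (GTCGAC) start at positions 18, 84.
SalI cuts after the first base of each site, so after positions 18, 84.
Linear molecule, 2 cuts → 3 fragments:
  1–18 → 18 bp
  19–84 → 66 bp
  85–224 → 140 bp
Sorted largest to smallest: 140, 66, 18 bp.

140, 66, 18 bp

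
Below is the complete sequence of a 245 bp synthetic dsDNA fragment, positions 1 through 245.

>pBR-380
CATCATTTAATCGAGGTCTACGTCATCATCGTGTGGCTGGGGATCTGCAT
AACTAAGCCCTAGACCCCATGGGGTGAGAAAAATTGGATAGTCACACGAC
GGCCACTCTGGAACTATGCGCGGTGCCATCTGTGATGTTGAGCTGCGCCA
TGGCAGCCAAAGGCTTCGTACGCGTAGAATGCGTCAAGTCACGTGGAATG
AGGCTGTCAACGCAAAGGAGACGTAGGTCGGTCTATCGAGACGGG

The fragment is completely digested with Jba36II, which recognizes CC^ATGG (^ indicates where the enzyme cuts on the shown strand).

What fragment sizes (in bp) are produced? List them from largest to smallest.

96, 81, 68 bp

Jba36II sites (CCATGG) start at positions 67, 148.
Jba36II cuts after base 2 of each site, so after positions 68, 149.
Linear molecule, 2 cuts → 3 fragments:
  1–68 → 68 bp
  69–149 → 81 bp
  150–245 → 96 bp
Sorted largest to smallest: 96, 81, 68 bp.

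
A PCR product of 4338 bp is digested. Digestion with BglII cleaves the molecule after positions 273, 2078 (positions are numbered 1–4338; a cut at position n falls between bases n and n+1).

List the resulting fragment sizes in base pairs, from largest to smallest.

2260, 1805, 273 bp

Linear molecule, 2 cuts → 3 fragments:
  273 − 0 = 273 bp
  2078 − 273 = 1805 bp
  4338 − 2078 = 2260 bp
Sorted largest to smallest: 2260, 1805, 273 bp.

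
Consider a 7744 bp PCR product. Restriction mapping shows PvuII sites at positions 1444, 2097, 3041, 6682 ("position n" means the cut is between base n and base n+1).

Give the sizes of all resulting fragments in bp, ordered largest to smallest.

3641, 1444, 1062, 944, 653 bp

Linear molecule, 4 cuts → 5 fragments:
  1444 − 0 = 1444 bp
  2097 − 1444 = 653 bp
  3041 − 2097 = 944 bp
  6682 − 3041 = 3641 bp
  7744 − 6682 = 1062 bp
Sorted largest to smallest: 3641, 1444, 1062, 944, 653 bp.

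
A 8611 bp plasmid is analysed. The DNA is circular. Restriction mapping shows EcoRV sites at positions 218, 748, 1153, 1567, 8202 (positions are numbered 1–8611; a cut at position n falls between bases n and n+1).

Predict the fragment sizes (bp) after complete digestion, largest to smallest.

6635, 627, 530, 414, 405 bp

Circular molecule, 5 cuts → 5 fragments:
  748 − 218 = 530 bp
  1153 − 748 = 405 bp
  1567 − 1153 = 414 bp
  8202 − 1567 = 6635 bp
  wrap: 8611 − 8202 + 218 = 627 bp
Sorted largest to smallest: 6635, 627, 530, 414, 405 bp.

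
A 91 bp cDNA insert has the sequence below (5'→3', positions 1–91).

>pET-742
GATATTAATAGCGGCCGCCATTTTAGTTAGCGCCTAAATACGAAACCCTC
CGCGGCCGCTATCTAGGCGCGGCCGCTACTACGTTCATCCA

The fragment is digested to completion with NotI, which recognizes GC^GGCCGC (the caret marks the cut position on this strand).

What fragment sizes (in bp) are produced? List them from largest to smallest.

NotI sites (GCGGCCGC) start at positions 11, 52, 69.
NotI cuts after base 2 of each site, so after positions 12, 53, 70.
Linear molecule, 3 cuts → 4 fragments:
  1–12 → 12 bp
  13–53 → 41 bp
  54–70 → 17 bp
  71–91 → 21 bp
Sorted largest to smallest: 41, 21, 17, 12 bp.

41, 21, 17, 12 bp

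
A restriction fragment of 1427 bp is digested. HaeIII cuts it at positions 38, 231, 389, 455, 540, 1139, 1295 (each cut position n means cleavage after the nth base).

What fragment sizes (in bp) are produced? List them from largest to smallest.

Linear molecule, 7 cuts → 8 fragments:
  38 − 0 = 38 bp
  231 − 38 = 193 bp
  389 − 231 = 158 bp
  455 − 389 = 66 bp
  540 − 455 = 85 bp
  1139 − 540 = 599 bp
  1295 − 1139 = 156 bp
  1427 − 1295 = 132 bp
Sorted largest to smallest: 599, 193, 158, 156, 132, 85, 66, 38 bp.

599, 193, 158, 156, 132, 85, 66, 38 bp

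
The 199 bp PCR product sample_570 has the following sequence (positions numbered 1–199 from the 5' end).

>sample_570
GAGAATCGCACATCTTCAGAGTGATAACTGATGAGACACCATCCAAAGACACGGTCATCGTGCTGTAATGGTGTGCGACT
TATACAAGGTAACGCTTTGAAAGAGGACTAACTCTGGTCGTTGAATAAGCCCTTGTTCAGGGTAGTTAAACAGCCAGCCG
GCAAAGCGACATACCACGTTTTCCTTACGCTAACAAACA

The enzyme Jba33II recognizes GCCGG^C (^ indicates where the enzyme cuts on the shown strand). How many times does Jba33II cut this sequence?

1

GCCGGC occurs starting at position 157.
Jba33II cuts at 1 site.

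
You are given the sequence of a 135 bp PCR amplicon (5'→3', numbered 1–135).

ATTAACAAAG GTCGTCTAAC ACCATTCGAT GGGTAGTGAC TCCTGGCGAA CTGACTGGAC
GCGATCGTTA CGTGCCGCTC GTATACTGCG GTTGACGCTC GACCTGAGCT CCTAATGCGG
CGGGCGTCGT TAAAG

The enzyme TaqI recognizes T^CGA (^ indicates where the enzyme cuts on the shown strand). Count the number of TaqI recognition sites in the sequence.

TCGA occurs starting at positions 26, 99.
TaqI cuts at 2 sites.

2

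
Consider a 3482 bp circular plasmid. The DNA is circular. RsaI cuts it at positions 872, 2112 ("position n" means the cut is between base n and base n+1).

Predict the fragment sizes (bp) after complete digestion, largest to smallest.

2242, 1240 bp

Circular molecule, 2 cuts → 2 fragments:
  2112 − 872 = 1240 bp
  wrap: 3482 − 2112 + 872 = 2242 bp
Sorted largest to smallest: 2242, 1240 bp.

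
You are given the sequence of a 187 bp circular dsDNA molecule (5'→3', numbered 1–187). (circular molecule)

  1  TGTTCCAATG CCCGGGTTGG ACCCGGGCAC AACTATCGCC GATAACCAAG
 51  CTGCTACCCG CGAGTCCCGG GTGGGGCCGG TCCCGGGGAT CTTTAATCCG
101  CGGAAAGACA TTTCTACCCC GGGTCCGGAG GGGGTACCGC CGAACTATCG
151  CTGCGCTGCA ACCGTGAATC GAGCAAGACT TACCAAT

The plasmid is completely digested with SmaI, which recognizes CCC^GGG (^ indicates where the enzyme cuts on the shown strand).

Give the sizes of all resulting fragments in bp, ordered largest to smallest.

80, 44, 36, 16, 11 bp

SmaI sites (CCCGGG) start at positions 11, 22, 66, 82, 118.
SmaI cuts after base 3 of each site, so after positions 13, 24, 68, 84, 120.
Circular molecule, 5 cuts → 5 fragments:
  14–24 → 11 bp
  25–68 → 44 bp
  69–84 → 16 bp
  85–120 → 36 bp
  121–187 then 1–13 → 67 + 13 = 80 bp
Sorted largest to smallest: 80, 44, 36, 16, 11 bp.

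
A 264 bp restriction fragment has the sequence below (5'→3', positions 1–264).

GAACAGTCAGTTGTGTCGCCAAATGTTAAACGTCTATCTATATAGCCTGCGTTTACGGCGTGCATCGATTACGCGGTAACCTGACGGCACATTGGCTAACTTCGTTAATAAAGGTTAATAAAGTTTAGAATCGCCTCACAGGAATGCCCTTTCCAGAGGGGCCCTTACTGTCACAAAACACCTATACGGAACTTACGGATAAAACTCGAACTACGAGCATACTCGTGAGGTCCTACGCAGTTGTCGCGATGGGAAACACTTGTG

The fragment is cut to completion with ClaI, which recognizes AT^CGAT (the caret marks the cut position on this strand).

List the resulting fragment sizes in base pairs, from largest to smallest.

199, 65 bp

The ClaI site (ATCGAT) starts at position 64.
ClaI cuts after base 2 of each site, so after position 65.
Linear molecule, 1 cut → 2 fragments:
  1–65 → 65 bp
  66–264 → 199 bp
Sorted largest to smallest: 199, 65 bp.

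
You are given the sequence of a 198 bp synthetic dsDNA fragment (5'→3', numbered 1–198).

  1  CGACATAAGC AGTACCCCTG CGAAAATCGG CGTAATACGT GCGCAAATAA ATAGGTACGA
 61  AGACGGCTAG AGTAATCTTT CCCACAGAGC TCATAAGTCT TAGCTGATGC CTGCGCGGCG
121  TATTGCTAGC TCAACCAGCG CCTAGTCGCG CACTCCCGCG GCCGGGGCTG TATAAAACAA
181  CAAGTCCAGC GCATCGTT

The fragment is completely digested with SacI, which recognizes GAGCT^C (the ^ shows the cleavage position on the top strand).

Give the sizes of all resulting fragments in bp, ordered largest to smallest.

107, 91 bp

The SacI site (GAGCTC) starts at position 87.
SacI cuts after base 5 of each site (before the last base), so after position 91.
Linear molecule, 1 cut → 2 fragments:
  1–91 → 91 bp
  92–198 → 107 bp
Sorted largest to smallest: 107, 91 bp.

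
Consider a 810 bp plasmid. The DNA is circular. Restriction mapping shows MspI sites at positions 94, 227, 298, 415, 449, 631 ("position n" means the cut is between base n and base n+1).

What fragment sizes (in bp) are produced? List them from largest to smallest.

Circular molecule, 6 cuts → 6 fragments:
  227 − 94 = 133 bp
  298 − 227 = 71 bp
  415 − 298 = 117 bp
  449 − 415 = 34 bp
  631 − 449 = 182 bp
  wrap: 810 − 631 + 94 = 273 bp
Sorted largest to smallest: 273, 182, 133, 117, 71, 34 bp.

273, 182, 133, 117, 71, 34 bp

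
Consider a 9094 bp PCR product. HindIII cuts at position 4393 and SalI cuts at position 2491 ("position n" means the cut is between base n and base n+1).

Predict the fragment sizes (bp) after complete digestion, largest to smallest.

4701, 2491, 1902 bp

Combined cut positions (sorted): 2491, 4393.
Linear molecule, 2 cuts → 3 fragments:
  2491 − 0 = 2491 bp
  4393 − 2491 = 1902 bp
  9094 − 4393 = 4701 bp
Sorted largest to smallest: 4701, 2491, 1902 bp.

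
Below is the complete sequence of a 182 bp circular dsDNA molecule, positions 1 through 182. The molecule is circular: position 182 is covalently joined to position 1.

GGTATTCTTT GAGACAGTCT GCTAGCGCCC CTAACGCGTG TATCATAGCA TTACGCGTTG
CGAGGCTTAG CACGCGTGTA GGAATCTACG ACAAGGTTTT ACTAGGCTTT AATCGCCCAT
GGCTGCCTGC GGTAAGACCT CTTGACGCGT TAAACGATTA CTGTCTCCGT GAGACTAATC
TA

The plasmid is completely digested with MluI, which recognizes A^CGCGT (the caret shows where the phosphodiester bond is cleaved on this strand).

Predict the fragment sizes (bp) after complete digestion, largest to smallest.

73, 71, 19, 19 bp

MluI sites (ACGCGT) start at positions 34, 53, 72, 145.
MluI cuts after the first base of each site, so after positions 34, 53, 72, 145.
Circular molecule, 4 cuts → 4 fragments:
  35–53 → 19 bp
  54–72 → 19 bp
  73–145 → 73 bp
  146–182 then 1–34 → 37 + 34 = 71 bp
Sorted largest to smallest: 73, 71, 19, 19 bp.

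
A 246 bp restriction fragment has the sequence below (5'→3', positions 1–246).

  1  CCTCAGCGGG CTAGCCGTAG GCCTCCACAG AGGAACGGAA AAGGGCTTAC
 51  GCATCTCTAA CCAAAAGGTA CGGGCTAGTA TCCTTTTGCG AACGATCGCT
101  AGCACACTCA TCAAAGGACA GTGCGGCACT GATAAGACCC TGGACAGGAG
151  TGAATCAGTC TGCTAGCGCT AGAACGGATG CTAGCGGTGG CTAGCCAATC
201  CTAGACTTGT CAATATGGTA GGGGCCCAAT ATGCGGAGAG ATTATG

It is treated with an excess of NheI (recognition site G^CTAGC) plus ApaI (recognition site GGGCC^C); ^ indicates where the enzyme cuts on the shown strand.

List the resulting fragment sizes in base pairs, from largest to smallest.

NheI sites (GCTAGC) start at positions 10, 98, 162, 180, 190.
NheI cuts after the first base of each site, so after positions 10, 98, 162, 180, 190.
The ApaI site (GGGCCC) starts at position 222.
ApaI cuts after base 5 of each site (before the last base), so after position 226.
Combined cut positions: 10, 98, 162, 180, 190, 226.
Linear molecule, 6 cuts → 7 fragments:
  1–10 → 10 bp
  11–98 → 88 bp
  99–162 → 64 bp
  163–180 → 18 bp
  181–190 → 10 bp
  191–226 → 36 bp
  227–246 → 20 bp
Sorted largest to smallest: 88, 64, 36, 20, 18, 10, 10 bp.

88, 64, 36, 20, 18, 10, 10 bp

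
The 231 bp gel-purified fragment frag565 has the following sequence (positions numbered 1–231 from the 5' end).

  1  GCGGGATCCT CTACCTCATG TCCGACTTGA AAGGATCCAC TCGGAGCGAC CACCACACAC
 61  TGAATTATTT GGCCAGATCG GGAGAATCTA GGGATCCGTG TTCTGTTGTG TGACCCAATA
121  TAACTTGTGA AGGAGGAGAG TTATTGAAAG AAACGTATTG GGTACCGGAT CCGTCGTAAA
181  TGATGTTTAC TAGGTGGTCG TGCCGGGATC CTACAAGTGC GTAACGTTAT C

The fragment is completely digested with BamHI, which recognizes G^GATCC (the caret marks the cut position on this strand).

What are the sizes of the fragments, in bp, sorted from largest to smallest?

75, 59, 39, 29, 25, 4 bp

BamHI sites (GGATCC) start at positions 4, 33, 92, 167, 206.
BamHI cuts after the first base of each site, so after positions 4, 33, 92, 167, 206.
Linear molecule, 5 cuts → 6 fragments:
  1–4 → 4 bp
  5–33 → 29 bp
  34–92 → 59 bp
  93–167 → 75 bp
  168–206 → 39 bp
  207–231 → 25 bp
Sorted largest to smallest: 75, 59, 39, 29, 25, 4 bp.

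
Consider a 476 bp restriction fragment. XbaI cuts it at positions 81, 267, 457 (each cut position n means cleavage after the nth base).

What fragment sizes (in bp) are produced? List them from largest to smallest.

190, 186, 81, 19 bp

Linear molecule, 3 cuts → 4 fragments:
  81 − 0 = 81 bp
  267 − 81 = 186 bp
  457 − 267 = 190 bp
  476 − 457 = 19 bp
Sorted largest to smallest: 190, 186, 81, 19 bp.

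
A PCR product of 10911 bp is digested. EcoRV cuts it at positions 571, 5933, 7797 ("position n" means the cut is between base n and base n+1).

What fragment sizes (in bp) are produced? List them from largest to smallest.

Linear molecule, 3 cuts → 4 fragments:
  571 − 0 = 571 bp
  5933 − 571 = 5362 bp
  7797 − 5933 = 1864 bp
  10911 − 7797 = 3114 bp
Sorted largest to smallest: 5362, 3114, 1864, 571 bp.

5362, 3114, 1864, 571 bp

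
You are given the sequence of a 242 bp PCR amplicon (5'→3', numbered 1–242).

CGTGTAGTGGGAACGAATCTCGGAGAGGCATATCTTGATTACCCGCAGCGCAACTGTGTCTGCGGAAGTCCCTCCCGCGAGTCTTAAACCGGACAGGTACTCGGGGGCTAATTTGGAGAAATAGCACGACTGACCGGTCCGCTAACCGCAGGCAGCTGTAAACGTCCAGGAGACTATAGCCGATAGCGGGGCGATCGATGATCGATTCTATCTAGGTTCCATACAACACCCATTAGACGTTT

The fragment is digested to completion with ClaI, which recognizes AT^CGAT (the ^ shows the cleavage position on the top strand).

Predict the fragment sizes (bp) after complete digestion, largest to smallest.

195, 40, 7 bp

ClaI sites (ATCGAT) start at positions 194, 201.
ClaI cuts after base 2 of each site, so after positions 195, 202.
Linear molecule, 2 cuts → 3 fragments:
  1–195 → 195 bp
  196–202 → 7 bp
  203–242 → 40 bp
Sorted largest to smallest: 195, 40, 7 bp.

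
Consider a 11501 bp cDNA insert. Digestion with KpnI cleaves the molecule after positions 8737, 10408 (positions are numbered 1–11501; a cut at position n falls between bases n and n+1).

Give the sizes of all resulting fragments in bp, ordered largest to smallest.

Linear molecule, 2 cuts → 3 fragments:
  8737 − 0 = 8737 bp
  10408 − 8737 = 1671 bp
  11501 − 10408 = 1093 bp
Sorted largest to smallest: 8737, 1671, 1093 bp.

8737, 1671, 1093 bp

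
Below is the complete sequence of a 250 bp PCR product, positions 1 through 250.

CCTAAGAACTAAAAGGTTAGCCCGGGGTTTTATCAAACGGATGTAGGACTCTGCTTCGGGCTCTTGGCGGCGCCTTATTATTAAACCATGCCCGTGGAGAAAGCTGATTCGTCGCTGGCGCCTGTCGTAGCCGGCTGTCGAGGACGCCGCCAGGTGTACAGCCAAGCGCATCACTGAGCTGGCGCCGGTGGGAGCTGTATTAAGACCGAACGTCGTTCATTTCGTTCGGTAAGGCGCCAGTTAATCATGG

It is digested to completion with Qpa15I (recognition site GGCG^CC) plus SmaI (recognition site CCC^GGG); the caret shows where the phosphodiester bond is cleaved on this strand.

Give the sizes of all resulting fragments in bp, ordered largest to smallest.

64, 52, 49, 48, 23, 14 bp

Qpa15I sites (GGCGCC) start at positions 69, 117, 181, 233.
Qpa15I cuts after base 4 of each site, so after positions 72, 120, 184, 236.
The SmaI site (CCCGGG) starts at position 21.
SmaI cuts after base 3 of each site, so after position 23.
Combined cut positions: 23, 72, 120, 184, 236.
Linear molecule, 5 cuts → 6 fragments:
  1–23 → 23 bp
  24–72 → 49 bp
  73–120 → 48 bp
  121–184 → 64 bp
  185–236 → 52 bp
  237–250 → 14 bp
Sorted largest to smallest: 64, 52, 49, 48, 23, 14 bp.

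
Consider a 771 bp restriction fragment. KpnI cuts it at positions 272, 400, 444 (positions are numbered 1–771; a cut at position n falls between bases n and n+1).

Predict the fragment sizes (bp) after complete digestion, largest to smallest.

Linear molecule, 3 cuts → 4 fragments:
  272 − 0 = 272 bp
  400 − 272 = 128 bp
  444 − 400 = 44 bp
  771 − 444 = 327 bp
Sorted largest to smallest: 327, 272, 128, 44 bp.

327, 272, 128, 44 bp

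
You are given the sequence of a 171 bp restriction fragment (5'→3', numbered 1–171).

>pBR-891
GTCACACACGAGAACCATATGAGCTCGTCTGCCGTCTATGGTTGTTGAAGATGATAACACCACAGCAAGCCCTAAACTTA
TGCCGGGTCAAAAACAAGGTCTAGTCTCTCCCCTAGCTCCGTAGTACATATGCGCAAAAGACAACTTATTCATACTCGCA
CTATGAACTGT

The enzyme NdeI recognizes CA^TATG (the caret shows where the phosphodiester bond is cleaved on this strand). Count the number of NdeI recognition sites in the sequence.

2

CATATG occurs starting at positions 16, 127.
NdeI cuts at 2 sites.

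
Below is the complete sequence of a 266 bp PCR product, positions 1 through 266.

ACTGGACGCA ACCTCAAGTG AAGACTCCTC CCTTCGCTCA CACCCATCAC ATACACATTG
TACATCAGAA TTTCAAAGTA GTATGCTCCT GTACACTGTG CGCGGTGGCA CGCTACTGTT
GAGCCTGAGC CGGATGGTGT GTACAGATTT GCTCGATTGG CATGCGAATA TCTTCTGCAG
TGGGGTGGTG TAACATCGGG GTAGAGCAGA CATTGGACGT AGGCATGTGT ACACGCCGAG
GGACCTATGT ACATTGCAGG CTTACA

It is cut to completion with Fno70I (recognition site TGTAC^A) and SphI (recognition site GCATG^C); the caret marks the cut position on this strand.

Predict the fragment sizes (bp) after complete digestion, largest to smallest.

Fno70I sites (TGTACA) start at positions 59, 90, 140, 228, 248.
Fno70I cuts after base 5 of each site (before the last base), so after positions 63, 94, 144, 232, 252.
The SphI site (GCATGC) starts at position 160.
SphI cuts after base 5 of each site (before the last base), so after position 164.
Combined cut positions: 63, 94, 144, 164, 232, 252.
Linear molecule, 6 cuts → 7 fragments:
  1–63 → 63 bp
  64–94 → 31 bp
  95–144 → 50 bp
  145–164 → 20 bp
  165–232 → 68 bp
  233–252 → 20 bp
  253–266 → 14 bp
Sorted largest to smallest: 68, 63, 50, 31, 20, 20, 14 bp.

68, 63, 50, 31, 20, 20, 14 bp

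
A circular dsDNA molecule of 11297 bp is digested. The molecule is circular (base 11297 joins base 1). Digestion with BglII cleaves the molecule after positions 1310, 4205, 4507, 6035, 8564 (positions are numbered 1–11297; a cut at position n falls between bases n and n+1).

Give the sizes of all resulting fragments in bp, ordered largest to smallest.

4043, 2895, 2529, 1528, 302 bp

Circular molecule, 5 cuts → 5 fragments:
  4205 − 1310 = 2895 bp
  4507 − 4205 = 302 bp
  6035 − 4507 = 1528 bp
  8564 − 6035 = 2529 bp
  wrap: 11297 − 8564 + 1310 = 4043 bp
Sorted largest to smallest: 4043, 2895, 2529, 1528, 302 bp.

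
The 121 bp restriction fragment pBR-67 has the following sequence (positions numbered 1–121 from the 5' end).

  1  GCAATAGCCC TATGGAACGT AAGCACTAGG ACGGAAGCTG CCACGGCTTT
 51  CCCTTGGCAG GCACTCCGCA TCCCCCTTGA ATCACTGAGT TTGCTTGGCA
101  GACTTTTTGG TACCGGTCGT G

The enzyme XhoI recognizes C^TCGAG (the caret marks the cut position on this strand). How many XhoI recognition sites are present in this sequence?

No occurrence of CTCGAG is present in the sequence.
XhoI does not cut: 0 sites.

0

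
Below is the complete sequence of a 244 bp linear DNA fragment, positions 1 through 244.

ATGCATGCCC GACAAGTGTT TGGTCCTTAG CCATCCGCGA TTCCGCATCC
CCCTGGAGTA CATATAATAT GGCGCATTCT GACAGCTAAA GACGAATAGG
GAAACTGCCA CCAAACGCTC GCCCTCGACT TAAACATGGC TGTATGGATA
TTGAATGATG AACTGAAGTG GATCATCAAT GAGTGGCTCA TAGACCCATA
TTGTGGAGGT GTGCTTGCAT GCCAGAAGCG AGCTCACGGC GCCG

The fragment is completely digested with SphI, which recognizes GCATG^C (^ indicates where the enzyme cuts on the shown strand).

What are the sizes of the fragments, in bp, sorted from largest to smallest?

SphI sites (GCATGC) start at positions 3, 217.
SphI cuts after base 5 of each site (before the last base), so after positions 7, 221.
Linear molecule, 2 cuts → 3 fragments:
  1–7 → 7 bp
  8–221 → 214 bp
  222–244 → 23 bp
Sorted largest to smallest: 214, 23, 7 bp.

214, 23, 7 bp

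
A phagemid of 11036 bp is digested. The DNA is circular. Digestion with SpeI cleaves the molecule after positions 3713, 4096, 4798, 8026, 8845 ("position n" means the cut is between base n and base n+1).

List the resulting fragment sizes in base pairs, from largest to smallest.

5904, 3228, 819, 702, 383 bp

Circular molecule, 5 cuts → 5 fragments:
  4096 − 3713 = 383 bp
  4798 − 4096 = 702 bp
  8026 − 4798 = 3228 bp
  8845 − 8026 = 819 bp
  wrap: 11036 − 8845 + 3713 = 5904 bp
Sorted largest to smallest: 5904, 3228, 819, 702, 383 bp.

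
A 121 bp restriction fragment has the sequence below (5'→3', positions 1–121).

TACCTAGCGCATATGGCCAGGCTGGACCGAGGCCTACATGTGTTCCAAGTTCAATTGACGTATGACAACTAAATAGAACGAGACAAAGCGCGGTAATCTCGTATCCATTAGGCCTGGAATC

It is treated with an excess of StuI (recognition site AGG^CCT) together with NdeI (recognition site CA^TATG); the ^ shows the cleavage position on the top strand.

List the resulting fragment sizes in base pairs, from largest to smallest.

80, 21, 11, 9 bp

StuI sites (AGGCCT) start at positions 30, 110.
StuI cuts after base 3 of each site, so after positions 32, 112.
The NdeI site (CATATG) starts at position 10.
NdeI cuts after base 2 of each site, so after position 11.
Combined cut positions: 11, 32, 112.
Linear molecule, 3 cuts → 4 fragments:
  1–11 → 11 bp
  12–32 → 21 bp
  33–112 → 80 bp
  113–121 → 9 bp
Sorted largest to smallest: 80, 21, 11, 9 bp.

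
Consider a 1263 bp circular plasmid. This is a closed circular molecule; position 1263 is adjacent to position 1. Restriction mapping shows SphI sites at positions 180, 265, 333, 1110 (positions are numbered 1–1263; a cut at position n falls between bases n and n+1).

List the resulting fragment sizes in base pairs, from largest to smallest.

Circular molecule, 4 cuts → 4 fragments:
  265 − 180 = 85 bp
  333 − 265 = 68 bp
  1110 − 333 = 777 bp
  wrap: 1263 − 1110 + 180 = 333 bp
Sorted largest to smallest: 777, 333, 85, 68 bp.

777, 333, 85, 68 bp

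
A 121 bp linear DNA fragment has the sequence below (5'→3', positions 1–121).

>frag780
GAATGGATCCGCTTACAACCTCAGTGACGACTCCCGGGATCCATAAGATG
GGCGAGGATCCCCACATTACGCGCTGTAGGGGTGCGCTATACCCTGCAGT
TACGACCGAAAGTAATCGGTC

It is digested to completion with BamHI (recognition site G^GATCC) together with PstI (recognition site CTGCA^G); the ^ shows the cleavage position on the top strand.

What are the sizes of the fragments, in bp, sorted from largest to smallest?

BamHI sites (GGATCC) start at positions 5, 37, 56.
BamHI cuts after the first base of each site, so after positions 5, 37, 56.
The PstI site (CTGCAG) starts at position 94.
PstI cuts after base 5 of each site (before the last base), so after position 98.
Combined cut positions: 5, 37, 56, 98.
Linear molecule, 4 cuts → 5 fragments:
  1–5 → 5 bp
  6–37 → 32 bp
  38–56 → 19 bp
  57–98 → 42 bp
  99–121 → 23 bp
Sorted largest to smallest: 42, 32, 23, 19, 5 bp.

42, 32, 23, 19, 5 bp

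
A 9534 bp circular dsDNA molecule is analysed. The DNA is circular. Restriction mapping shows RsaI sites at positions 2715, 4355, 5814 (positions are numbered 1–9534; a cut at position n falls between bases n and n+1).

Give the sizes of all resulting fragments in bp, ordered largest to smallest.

6435, 1640, 1459 bp

Circular molecule, 3 cuts → 3 fragments:
  4355 − 2715 = 1640 bp
  5814 − 4355 = 1459 bp
  wrap: 9534 − 5814 + 2715 = 6435 bp
Sorted largest to smallest: 6435, 1640, 1459 bp.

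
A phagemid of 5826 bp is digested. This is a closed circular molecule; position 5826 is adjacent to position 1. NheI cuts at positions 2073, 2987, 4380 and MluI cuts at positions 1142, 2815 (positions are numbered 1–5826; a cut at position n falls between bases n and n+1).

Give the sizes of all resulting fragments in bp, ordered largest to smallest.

Combined cut positions (sorted): 1142, 2073, 2815, 2987, 4380.
Circular molecule, 5 cuts → 5 fragments:
  2073 − 1142 = 931 bp
  2815 − 2073 = 742 bp
  2987 − 2815 = 172 bp
  4380 − 2987 = 1393 bp
  wrap: 5826 − 4380 + 1142 = 2588 bp
Sorted largest to smallest: 2588, 1393, 931, 742, 172 bp.

2588, 1393, 931, 742, 172 bp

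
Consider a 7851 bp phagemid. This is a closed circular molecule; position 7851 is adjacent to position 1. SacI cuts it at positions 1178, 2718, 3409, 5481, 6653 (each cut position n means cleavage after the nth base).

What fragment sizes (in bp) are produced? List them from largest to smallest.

2376, 2072, 1540, 1172, 691 bp

Circular molecule, 5 cuts → 5 fragments:
  2718 − 1178 = 1540 bp
  3409 − 2718 = 691 bp
  5481 − 3409 = 2072 bp
  6653 − 5481 = 1172 bp
  wrap: 7851 − 6653 + 1178 = 2376 bp
Sorted largest to smallest: 2376, 2072, 1540, 1172, 691 bp.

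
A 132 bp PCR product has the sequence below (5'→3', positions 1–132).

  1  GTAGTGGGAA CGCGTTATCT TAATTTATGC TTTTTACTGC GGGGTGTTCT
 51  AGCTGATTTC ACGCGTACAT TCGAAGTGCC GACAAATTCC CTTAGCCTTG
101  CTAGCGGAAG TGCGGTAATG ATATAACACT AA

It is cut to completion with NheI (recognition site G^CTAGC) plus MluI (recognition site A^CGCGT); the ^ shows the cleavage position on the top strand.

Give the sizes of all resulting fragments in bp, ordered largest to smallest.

51, 39, 32, 10 bp

The NheI site (GCTAGC) starts at position 100.
NheI cuts after the first base of each site, so after position 100.
MluI sites (ACGCGT) start at positions 10, 61.
MluI cuts after the first base of each site, so after positions 10, 61.
Combined cut positions: 10, 61, 100.
Linear molecule, 3 cuts → 4 fragments:
  1–10 → 10 bp
  11–61 → 51 bp
  62–100 → 39 bp
  101–132 → 32 bp
Sorted largest to smallest: 51, 39, 32, 10 bp.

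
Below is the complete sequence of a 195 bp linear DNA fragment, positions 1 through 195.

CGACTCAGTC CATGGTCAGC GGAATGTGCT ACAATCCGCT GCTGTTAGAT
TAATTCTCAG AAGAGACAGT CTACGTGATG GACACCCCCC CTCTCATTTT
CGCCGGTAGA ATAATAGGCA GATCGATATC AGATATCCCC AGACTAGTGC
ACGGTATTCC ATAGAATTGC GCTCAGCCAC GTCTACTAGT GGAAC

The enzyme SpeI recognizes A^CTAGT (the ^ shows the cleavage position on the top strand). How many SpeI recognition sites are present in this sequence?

2

ACTAGT occurs starting at positions 143, 185.
SpeI cuts at 2 sites.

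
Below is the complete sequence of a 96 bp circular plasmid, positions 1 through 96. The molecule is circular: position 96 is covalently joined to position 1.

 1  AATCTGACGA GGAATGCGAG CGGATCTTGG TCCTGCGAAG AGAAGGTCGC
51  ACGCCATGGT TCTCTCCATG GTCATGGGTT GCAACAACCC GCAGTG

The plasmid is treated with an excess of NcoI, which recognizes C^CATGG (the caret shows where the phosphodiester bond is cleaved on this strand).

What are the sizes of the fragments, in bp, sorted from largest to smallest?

84, 12 bp

NcoI sites (CCATGG) start at positions 54, 66.
NcoI cuts after the first base of each site, so after positions 54, 66.
Circular molecule, 2 cuts → 2 fragments:
  55–66 → 12 bp
  67–96 then 1–54 → 30 + 54 = 84 bp
Sorted largest to smallest: 84, 12 bp.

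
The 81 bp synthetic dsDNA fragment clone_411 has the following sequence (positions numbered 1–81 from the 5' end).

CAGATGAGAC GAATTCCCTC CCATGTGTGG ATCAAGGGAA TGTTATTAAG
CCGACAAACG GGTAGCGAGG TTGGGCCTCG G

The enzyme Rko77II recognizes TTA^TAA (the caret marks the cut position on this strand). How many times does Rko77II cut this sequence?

0

No occurrence of TTATAA is present in the sequence.
Rko77II does not cut: 0 sites.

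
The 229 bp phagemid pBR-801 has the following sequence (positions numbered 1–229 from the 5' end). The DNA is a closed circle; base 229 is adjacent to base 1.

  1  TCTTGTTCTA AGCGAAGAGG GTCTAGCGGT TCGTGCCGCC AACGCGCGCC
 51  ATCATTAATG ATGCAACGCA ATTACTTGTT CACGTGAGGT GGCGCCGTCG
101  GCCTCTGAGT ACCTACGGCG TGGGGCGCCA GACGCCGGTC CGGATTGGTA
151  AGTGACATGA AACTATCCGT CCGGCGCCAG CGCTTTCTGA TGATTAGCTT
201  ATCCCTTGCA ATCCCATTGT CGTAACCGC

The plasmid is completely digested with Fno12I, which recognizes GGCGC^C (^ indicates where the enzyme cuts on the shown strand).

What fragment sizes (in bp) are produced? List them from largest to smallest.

147, 49, 33 bp

Fno12I sites (GGCGCC) start at positions 91, 124, 173.
Fno12I cuts after base 5 of each site (before the last base), so after positions 95, 128, 177.
Circular molecule, 3 cuts → 3 fragments:
  96–128 → 33 bp
  129–177 → 49 bp
  178–229 then 1–95 → 52 + 95 = 147 bp
Sorted largest to smallest: 147, 49, 33 bp.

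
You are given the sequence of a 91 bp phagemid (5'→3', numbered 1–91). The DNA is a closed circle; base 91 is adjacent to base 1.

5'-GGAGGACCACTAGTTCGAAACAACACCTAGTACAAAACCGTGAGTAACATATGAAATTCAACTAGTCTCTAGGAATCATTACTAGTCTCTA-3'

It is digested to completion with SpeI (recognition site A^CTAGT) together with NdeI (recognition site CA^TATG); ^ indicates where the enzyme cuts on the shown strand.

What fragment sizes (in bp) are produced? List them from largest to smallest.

SpeI sites (ACTAGT) start at positions 9, 61, 81.
SpeI cuts after the first base of each site, so after positions 9, 61, 81.
The NdeI site (CATATG) starts at position 48.
NdeI cuts after base 2 of each site, so after position 49.
Combined cut positions: 9, 49, 61, 81.
Circular molecule, 4 cuts → 4 fragments:
  10–49 → 40 bp
  50–61 → 12 bp
  62–81 → 20 bp
  82–91 then 1–9 → 10 + 9 = 19 bp
Sorted largest to smallest: 40, 20, 19, 12 bp.

40, 20, 19, 12 bp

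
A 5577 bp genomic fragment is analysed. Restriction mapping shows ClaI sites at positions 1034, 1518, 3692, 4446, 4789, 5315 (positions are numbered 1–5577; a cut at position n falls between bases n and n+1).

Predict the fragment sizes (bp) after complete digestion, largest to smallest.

Linear molecule, 6 cuts → 7 fragments:
  1034 − 0 = 1034 bp
  1518 − 1034 = 484 bp
  3692 − 1518 = 2174 bp
  4446 − 3692 = 754 bp
  4789 − 4446 = 343 bp
  5315 − 4789 = 526 bp
  5577 − 5315 = 262 bp
Sorted largest to smallest: 2174, 1034, 754, 526, 484, 343, 262 bp.

2174, 1034, 754, 526, 484, 343, 262 bp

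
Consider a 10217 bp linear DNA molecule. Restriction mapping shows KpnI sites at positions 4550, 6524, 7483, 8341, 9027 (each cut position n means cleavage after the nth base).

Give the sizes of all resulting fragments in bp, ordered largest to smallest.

4550, 1974, 1190, 959, 858, 686 bp

Linear molecule, 5 cuts → 6 fragments:
  4550 − 0 = 4550 bp
  6524 − 4550 = 1974 bp
  7483 − 6524 = 959 bp
  8341 − 7483 = 858 bp
  9027 − 8341 = 686 bp
  10217 − 9027 = 1190 bp
Sorted largest to smallest: 4550, 1974, 1190, 959, 858, 686 bp.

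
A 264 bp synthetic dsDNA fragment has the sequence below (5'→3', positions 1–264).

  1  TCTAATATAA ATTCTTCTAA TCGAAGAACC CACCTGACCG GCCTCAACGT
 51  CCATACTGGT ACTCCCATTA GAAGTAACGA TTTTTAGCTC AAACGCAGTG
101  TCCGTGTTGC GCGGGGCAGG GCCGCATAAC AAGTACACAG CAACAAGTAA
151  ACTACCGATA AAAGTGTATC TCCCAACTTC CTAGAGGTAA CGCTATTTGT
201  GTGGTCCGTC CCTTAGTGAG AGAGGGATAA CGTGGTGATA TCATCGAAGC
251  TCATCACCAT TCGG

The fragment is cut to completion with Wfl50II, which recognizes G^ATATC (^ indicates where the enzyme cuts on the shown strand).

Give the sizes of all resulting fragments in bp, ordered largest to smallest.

237, 27 bp

The Wfl50II site (GATATC) starts at position 237.
Wfl50II cuts after the first base of each site, so after position 237.
Linear molecule, 1 cut → 2 fragments:
  1–237 → 237 bp
  238–264 → 27 bp
Sorted largest to smallest: 237, 27 bp.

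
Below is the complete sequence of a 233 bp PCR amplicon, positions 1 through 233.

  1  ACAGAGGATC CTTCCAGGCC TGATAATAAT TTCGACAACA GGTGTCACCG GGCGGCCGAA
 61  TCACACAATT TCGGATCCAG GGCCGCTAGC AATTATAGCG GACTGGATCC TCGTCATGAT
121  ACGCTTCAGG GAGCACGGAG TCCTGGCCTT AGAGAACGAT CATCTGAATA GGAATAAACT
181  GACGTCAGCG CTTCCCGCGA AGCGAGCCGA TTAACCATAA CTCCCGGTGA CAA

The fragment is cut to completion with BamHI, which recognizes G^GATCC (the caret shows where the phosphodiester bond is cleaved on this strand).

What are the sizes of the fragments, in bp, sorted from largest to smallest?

BamHI sites (GGATCC) start at positions 6, 73, 105.
BamHI cuts after the first base of each site, so after positions 6, 73, 105.
Linear molecule, 3 cuts → 4 fragments:
  1–6 → 6 bp
  7–73 → 67 bp
  74–105 → 32 bp
  106–233 → 128 bp
Sorted largest to smallest: 128, 67, 32, 6 bp.

128, 67, 32, 6 bp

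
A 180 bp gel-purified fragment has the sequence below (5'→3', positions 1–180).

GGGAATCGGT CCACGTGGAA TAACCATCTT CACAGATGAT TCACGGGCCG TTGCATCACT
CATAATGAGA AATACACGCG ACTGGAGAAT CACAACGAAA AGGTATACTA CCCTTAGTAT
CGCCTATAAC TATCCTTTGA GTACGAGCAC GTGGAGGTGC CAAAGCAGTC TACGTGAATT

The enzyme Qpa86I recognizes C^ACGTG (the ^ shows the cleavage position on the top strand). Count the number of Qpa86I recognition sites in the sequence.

2

CACGTG occurs starting at positions 12, 148.
Qpa86I cuts at 2 sites.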